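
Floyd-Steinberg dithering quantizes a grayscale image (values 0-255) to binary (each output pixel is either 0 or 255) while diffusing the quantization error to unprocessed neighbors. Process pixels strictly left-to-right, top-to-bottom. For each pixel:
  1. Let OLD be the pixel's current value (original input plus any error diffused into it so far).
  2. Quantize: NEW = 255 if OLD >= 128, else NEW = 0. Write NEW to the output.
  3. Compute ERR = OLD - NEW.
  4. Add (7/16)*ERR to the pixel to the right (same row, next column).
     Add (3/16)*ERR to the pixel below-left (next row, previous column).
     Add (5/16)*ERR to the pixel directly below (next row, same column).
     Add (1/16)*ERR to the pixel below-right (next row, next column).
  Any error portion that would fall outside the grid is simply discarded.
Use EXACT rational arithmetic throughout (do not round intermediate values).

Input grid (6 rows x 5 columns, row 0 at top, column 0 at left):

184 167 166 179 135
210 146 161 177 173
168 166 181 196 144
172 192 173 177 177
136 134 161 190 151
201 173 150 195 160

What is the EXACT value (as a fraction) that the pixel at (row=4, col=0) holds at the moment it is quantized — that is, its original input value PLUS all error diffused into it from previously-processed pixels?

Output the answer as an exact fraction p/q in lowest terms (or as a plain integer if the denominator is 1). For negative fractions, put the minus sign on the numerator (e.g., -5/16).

Answer: 358945944887/2147483648

Derivation:
(0,0): OLD=184 → NEW=255, ERR=-71
(0,1): OLD=2175/16 → NEW=255, ERR=-1905/16
(0,2): OLD=29161/256 → NEW=0, ERR=29161/256
(0,3): OLD=937311/4096 → NEW=255, ERR=-107169/4096
(0,4): OLD=8097177/65536 → NEW=0, ERR=8097177/65536
(1,0): OLD=42365/256 → NEW=255, ERR=-22915/256
(1,1): OLD=177259/2048 → NEW=0, ERR=177259/2048
(1,2): OLD=14556615/65536 → NEW=255, ERR=-2155065/65536
(1,3): OLD=48423931/262144 → NEW=255, ERR=-18422789/262144
(1,4): OLD=751739793/4194304 → NEW=255, ERR=-317807727/4194304
(2,0): OLD=5120201/32768 → NEW=255, ERR=-3235639/32768
(2,1): OLD=144794675/1048576 → NEW=255, ERR=-122592205/1048576
(2,2): OLD=1875808601/16777216 → NEW=0, ERR=1875808601/16777216
(2,3): OLD=55483327739/268435456 → NEW=255, ERR=-12967713541/268435456
(2,4): OLD=407137887261/4294967296 → NEW=0, ERR=407137887261/4294967296
(3,0): OLD=2000202297/16777216 → NEW=0, ERR=2000202297/16777216
(3,1): OLD=29852212933/134217728 → NEW=255, ERR=-4373307707/134217728
(3,2): OLD=761580977287/4294967296 → NEW=255, ERR=-333635683193/4294967296
(3,3): OLD=1311512647535/8589934592 → NEW=255, ERR=-878920673425/8589934592
(3,4): OLD=21830662089867/137438953472 → NEW=255, ERR=-13216271045493/137438953472
(4,0): OLD=358945944887/2147483648 → NEW=255, ERR=-188662385353/2147483648
Target (4,0): original=136, with diffused error = 358945944887/2147483648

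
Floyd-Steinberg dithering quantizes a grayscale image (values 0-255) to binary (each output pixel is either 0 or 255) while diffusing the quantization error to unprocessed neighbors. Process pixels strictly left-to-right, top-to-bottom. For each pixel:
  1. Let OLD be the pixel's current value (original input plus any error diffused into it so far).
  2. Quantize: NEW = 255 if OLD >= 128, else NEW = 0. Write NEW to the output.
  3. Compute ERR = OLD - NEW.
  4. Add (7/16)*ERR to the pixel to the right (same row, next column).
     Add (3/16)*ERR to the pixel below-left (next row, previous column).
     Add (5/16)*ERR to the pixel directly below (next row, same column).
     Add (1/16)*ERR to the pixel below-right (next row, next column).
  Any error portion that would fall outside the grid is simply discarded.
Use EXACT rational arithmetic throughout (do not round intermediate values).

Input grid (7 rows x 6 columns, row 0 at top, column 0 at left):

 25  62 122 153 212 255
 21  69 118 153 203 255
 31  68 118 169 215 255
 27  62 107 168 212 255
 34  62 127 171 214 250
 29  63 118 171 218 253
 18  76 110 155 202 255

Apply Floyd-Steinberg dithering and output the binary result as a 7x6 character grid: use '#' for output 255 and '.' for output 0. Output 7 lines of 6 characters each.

Answer: ..#.##
..####
...###
.#.#.#
..#.##
..####
...###

Derivation:
(0,0): OLD=25 → NEW=0, ERR=25
(0,1): OLD=1167/16 → NEW=0, ERR=1167/16
(0,2): OLD=39401/256 → NEW=255, ERR=-25879/256
(0,3): OLD=445535/4096 → NEW=0, ERR=445535/4096
(0,4): OLD=17012377/65536 → NEW=255, ERR=300697/65536
(0,5): OLD=269491759/1048576 → NEW=255, ERR=2104879/1048576
(1,0): OLD=10877/256 → NEW=0, ERR=10877/256
(1,1): OLD=190443/2048 → NEW=0, ERR=190443/2048
(1,2): OLD=9964487/65536 → NEW=255, ERR=-6747193/65536
(1,3): OLD=35780411/262144 → NEW=255, ERR=-31066309/262144
(1,4): OLD=2680345553/16777216 → NEW=255, ERR=-1597844527/16777216
(1,5): OLD=57511498343/268435456 → NEW=255, ERR=-10939542937/268435456
(2,0): OLD=2022217/32768 → NEW=0, ERR=2022217/32768
(2,1): OLD=112628019/1048576 → NEW=0, ERR=112628019/1048576
(2,2): OLD=1953043289/16777216 → NEW=0, ERR=1953043289/16777216
(2,3): OLD=21287430609/134217728 → NEW=255, ERR=-12938090031/134217728
(2,4): OLD=549826616819/4294967296 → NEW=255, ERR=-545390043661/4294967296
(2,5): OLD=12421524628181/68719476736 → NEW=255, ERR=-5101941939499/68719476736
(3,0): OLD=1114423609/16777216 → NEW=0, ERR=1114423609/16777216
(3,1): OLD=20174355013/134217728 → NEW=255, ERR=-14051165627/134217728
(3,2): OLD=92573219423/1073741824 → NEW=0, ERR=92573219423/1073741824
(3,3): OLD=10930636781533/68719476736 → NEW=255, ERR=-6592829786147/68719476736
(3,4): OLD=60692662589117/549755813888 → NEW=0, ERR=60692662589117/549755813888
(3,5): OLD=2393964755618291/8796093022208 → NEW=255, ERR=150961034955251/8796093022208
(4,0): OLD=75437891511/2147483648 → NEW=0, ERR=75437891511/2147483648
(4,1): OLD=2232361307723/34359738368 → NEW=0, ERR=2232361307723/34359738368
(4,2): OLD=173541779091569/1099511627776 → NEW=255, ERR=-106833685991311/1099511627776
(4,3): OLD=2191952580988053/17592186044416 → NEW=0, ERR=2191952580988053/17592186044416
(4,4): OLD=84508140881733349/281474976710656 → NEW=255, ERR=12732021820516069/281474976710656
(4,5): OLD=1270252468424704547/4503599627370496 → NEW=255, ERR=121834563445228067/4503599627370496
(5,0): OLD=28675033846801/549755813888 → NEW=0, ERR=28675033846801/549755813888
(5,1): OLD=1585059146368801/17592186044416 → NEW=0, ERR=1585059146368801/17592186044416
(5,2): OLD=21740796564826235/140737488355328 → NEW=255, ERR=-14147262965782405/140737488355328
(5,3): OLD=758256703086217977/4503599627370496 → NEW=255, ERR=-390161201893258503/4503599627370496
(5,4): OLD=1865329047965673977/9007199254740992 → NEW=255, ERR=-431506761993278983/9007199254740992
(5,5): OLD=35066365581947377613/144115188075855872 → NEW=255, ERR=-1683007377395869747/144115188075855872
(6,0): OLD=14409732435386371/281474976710656 → NEW=0, ERR=14409732435386371/281474976710656
(6,1): OLD=499744469972234055/4503599627370496 → NEW=0, ERR=499744469972234055/4503599627370496
(6,2): OLD=2099069023810791023/18014398509481984 → NEW=0, ERR=2099069023810791023/18014398509481984
(6,3): OLD=47166077200745865683/288230376151711744 → NEW=255, ERR=-26332668717940629037/288230376151711744
(6,4): OLD=643122451592279553395/4611686018427387904 → NEW=255, ERR=-532857483106704362125/4611686018427387904
(6,5): OLD=14595463930912914114629/73786976294838206464 → NEW=255, ERR=-4220215024270828533691/73786976294838206464
Row 0: ..#.##
Row 1: ..####
Row 2: ...###
Row 3: .#.#.#
Row 4: ..#.##
Row 5: ..####
Row 6: ...###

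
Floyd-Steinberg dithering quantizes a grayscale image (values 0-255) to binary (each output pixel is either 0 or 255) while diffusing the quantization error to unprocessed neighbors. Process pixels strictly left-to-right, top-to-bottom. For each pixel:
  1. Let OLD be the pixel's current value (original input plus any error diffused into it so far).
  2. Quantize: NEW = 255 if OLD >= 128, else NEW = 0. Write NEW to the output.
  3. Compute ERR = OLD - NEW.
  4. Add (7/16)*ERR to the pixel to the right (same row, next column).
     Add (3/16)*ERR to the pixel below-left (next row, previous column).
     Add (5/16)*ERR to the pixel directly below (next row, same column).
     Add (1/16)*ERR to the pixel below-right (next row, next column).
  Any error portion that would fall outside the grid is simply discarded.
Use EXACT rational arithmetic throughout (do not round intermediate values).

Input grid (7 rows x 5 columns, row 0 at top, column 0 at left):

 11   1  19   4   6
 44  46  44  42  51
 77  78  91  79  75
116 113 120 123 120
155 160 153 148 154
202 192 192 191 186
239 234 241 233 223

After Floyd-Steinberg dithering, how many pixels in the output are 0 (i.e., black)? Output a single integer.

(0,0): OLD=11 → NEW=0, ERR=11
(0,1): OLD=93/16 → NEW=0, ERR=93/16
(0,2): OLD=5515/256 → NEW=0, ERR=5515/256
(0,3): OLD=54989/4096 → NEW=0, ERR=54989/4096
(0,4): OLD=778139/65536 → NEW=0, ERR=778139/65536
(1,0): OLD=12423/256 → NEW=0, ERR=12423/256
(1,1): OLD=151089/2048 → NEW=0, ERR=151089/2048
(1,2): OLD=5628805/65536 → NEW=0, ERR=5628805/65536
(1,3): OLD=22896801/262144 → NEW=0, ERR=22896801/262144
(1,4): OLD=393269187/4194304 → NEW=0, ERR=393269187/4194304
(2,0): OLD=3473323/32768 → NEW=0, ERR=3473323/32768
(2,1): OLD=174656393/1048576 → NEW=255, ERR=-92730487/1048576
(2,2): OLD=1680036827/16777216 → NEW=0, ERR=1680036827/16777216
(2,3): OLD=46453839457/268435456 → NEW=255, ERR=-21997201823/268435456
(2,4): OLD=317434598503/4294967296 → NEW=0, ERR=317434598503/4294967296
(3,0): OLD=2223697275/16777216 → NEW=255, ERR=-2054492805/16777216
(3,1): OLD=7675884895/134217728 → NEW=0, ERR=7675884895/134217728
(3,2): OLD=667530800069/4294967296 → NEW=255, ERR=-427685860411/4294967296
(3,3): OLD=635163961629/8589934592 → NEW=0, ERR=635163961629/8589934592
(3,4): OLD=23409257674737/137438953472 → NEW=255, ERR=-11637675460623/137438953472
(4,0): OLD=273707907925/2147483648 → NEW=0, ERR=273707907925/2147483648
(4,1): OLD=14246160832597/68719476736 → NEW=255, ERR=-3277305735083/68719476736
(4,2): OLD=130243258216603/1099511627776 → NEW=0, ERR=130243258216603/1099511627776
(4,3): OLD=3533059486212181/17592186044416 → NEW=255, ERR=-952947955113899/17592186044416
(4,4): OLD=30529214226261203/281474976710656 → NEW=0, ERR=30529214226261203/281474976710656
(5,0): OLD=256062696873503/1099511627776 → NEW=255, ERR=-24312768209377/1099511627776
(5,1): OLD=1738097053881501/8796093022208 → NEW=255, ERR=-504906666781539/8796093022208
(5,2): OLD=53696128717309701/281474976710656 → NEW=255, ERR=-18079990343907579/281474976710656
(5,3): OLD=195580419198383435/1125899906842624 → NEW=255, ERR=-91524057046485685/1125899906842624
(5,4): OLD=3259605338836183753/18014398509481984 → NEW=255, ERR=-1334066281081722167/18014398509481984
(6,0): OLD=31149028988203695/140737488355328 → NEW=255, ERR=-4739030542404945/140737488355328
(6,1): OLD=846246778832657345/4503599627370496 → NEW=255, ERR=-302171126146819135/4503599627370496
(6,2): OLD=12447482154650316123/72057594037927936 → NEW=255, ERR=-5927204325021307557/72057594037927936
(6,3): OLD=177215309142349767081/1152921504606846976 → NEW=255, ERR=-116779674532396211799/1152921504606846976
(6,4): OLD=2775544362348704092895/18446744073709551616 → NEW=255, ERR=-1928375376447231569185/18446744073709551616
Output grid:
  Row 0: .....  (5 black, running=5)
  Row 1: .....  (5 black, running=10)
  Row 2: .#.#.  (3 black, running=13)
  Row 3: #.#.#  (2 black, running=15)
  Row 4: .#.#.  (3 black, running=18)
  Row 5: #####  (0 black, running=18)
  Row 6: #####  (0 black, running=18)

Answer: 18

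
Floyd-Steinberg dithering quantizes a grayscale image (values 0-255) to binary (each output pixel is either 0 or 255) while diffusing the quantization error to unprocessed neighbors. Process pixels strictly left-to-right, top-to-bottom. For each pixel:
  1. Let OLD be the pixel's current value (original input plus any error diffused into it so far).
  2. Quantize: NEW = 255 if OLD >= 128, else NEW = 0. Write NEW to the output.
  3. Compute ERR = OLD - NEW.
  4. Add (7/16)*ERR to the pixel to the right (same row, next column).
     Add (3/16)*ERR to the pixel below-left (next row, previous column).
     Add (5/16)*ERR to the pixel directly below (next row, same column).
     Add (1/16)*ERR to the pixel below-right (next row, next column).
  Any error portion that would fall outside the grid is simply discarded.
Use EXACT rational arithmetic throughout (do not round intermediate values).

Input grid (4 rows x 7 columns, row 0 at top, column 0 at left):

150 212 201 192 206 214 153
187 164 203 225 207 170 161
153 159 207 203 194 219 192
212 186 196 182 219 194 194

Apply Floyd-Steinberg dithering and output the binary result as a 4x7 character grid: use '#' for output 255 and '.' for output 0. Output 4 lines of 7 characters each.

Answer: ######.
#.##.##
.#####.
##.#.##

Derivation:
(0,0): OLD=150 → NEW=255, ERR=-105
(0,1): OLD=2657/16 → NEW=255, ERR=-1423/16
(0,2): OLD=41495/256 → NEW=255, ERR=-23785/256
(0,3): OLD=619937/4096 → NEW=255, ERR=-424543/4096
(0,4): OLD=10528615/65536 → NEW=255, ERR=-6183065/65536
(0,5): OLD=181113809/1048576 → NEW=255, ERR=-86273071/1048576
(0,6): OLD=1963002551/16777216 → NEW=0, ERR=1963002551/16777216
(1,0): OLD=35203/256 → NEW=255, ERR=-30077/256
(1,1): OLD=124565/2048 → NEW=0, ERR=124565/2048
(1,2): OLD=11507001/65536 → NEW=255, ERR=-5204679/65536
(1,3): OLD=35223813/262144 → NEW=255, ERR=-31622907/262144
(1,4): OLD=1725294895/16777216 → NEW=0, ERR=1725294895/16777216
(1,5): OLD=27557694559/134217728 → NEW=255, ERR=-6667826081/134217728
(1,6): OLD=366547233713/2147483648 → NEW=255, ERR=-181061096527/2147483648
(2,0): OLD=4184119/32768 → NEW=0, ERR=4184119/32768
(2,1): OLD=221917901/1048576 → NEW=255, ERR=-45468979/1048576
(2,2): OLD=2422528935/16777216 → NEW=255, ERR=-1855661145/16777216
(2,3): OLD=17613463087/134217728 → NEW=255, ERR=-16612057553/134217728
(2,4): OLD=166572407007/1073741824 → NEW=255, ERR=-107231758113/1073741824
(2,5): OLD=5167766459509/34359738368 → NEW=255, ERR=-3593966824331/34359738368
(2,6): OLD=64203497297283/549755813888 → NEW=0, ERR=64203497297283/549755813888
(3,0): OLD=4089821895/16777216 → NEW=255, ERR=-188368185/16777216
(3,1): OLD=20774092347/134217728 → NEW=255, ERR=-13451428293/134217728
(3,2): OLD=98432074593/1073741824 → NEW=0, ERR=98432074593/1073741824
(3,3): OLD=677705205975/4294967296 → NEW=255, ERR=-417511454505/4294967296
(3,4): OLD=64824213284551/549755813888 → NEW=0, ERR=64824213284551/549755813888
(3,5): OLD=1005201012545861/4398046511104 → NEW=255, ERR=-116300847785659/4398046511104
(3,6): OLD=14945542574344155/70368744177664 → NEW=255, ERR=-2998487190960165/70368744177664
Row 0: ######.
Row 1: #.##.##
Row 2: .#####.
Row 3: ##.#.##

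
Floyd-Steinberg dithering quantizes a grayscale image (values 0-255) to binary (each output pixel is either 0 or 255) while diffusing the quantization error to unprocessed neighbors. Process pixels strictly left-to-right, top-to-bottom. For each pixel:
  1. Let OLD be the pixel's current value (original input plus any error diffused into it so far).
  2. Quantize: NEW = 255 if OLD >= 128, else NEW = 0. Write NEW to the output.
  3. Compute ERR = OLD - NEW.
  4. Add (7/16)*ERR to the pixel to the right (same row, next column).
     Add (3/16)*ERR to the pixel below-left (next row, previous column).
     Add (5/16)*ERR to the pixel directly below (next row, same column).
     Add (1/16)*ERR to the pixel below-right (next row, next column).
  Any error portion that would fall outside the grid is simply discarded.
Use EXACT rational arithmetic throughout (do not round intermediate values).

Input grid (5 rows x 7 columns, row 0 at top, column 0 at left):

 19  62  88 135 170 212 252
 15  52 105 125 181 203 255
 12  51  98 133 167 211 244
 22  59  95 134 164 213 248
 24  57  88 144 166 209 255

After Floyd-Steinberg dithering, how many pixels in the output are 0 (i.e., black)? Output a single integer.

Answer: 16

Derivation:
(0,0): OLD=19 → NEW=0, ERR=19
(0,1): OLD=1125/16 → NEW=0, ERR=1125/16
(0,2): OLD=30403/256 → NEW=0, ERR=30403/256
(0,3): OLD=765781/4096 → NEW=255, ERR=-278699/4096
(0,4): OLD=9190227/65536 → NEW=255, ERR=-7521453/65536
(0,5): OLD=169647941/1048576 → NEW=255, ERR=-97738939/1048576
(0,6): OLD=3543685859/16777216 → NEW=255, ERR=-734504221/16777216
(1,0): OLD=8735/256 → NEW=0, ERR=8735/256
(1,1): OLD=230105/2048 → NEW=0, ERR=230105/2048
(1,2): OLD=11986893/65536 → NEW=255, ERR=-4724787/65536
(1,3): OLD=15230345/262144 → NEW=0, ERR=15230345/262144
(1,4): OLD=2496845755/16777216 → NEW=255, ERR=-1781344325/16777216
(1,5): OLD=15037433771/134217728 → NEW=0, ERR=15037433771/134217728
(1,6): OLD=610979613605/2147483648 → NEW=255, ERR=63371283365/2147483648
(2,0): OLD=1432931/32768 → NEW=0, ERR=1432931/32768
(2,1): OLD=98417009/1048576 → NEW=0, ERR=98417009/1048576
(2,2): OLD=2255681171/16777216 → NEW=255, ERR=-2022508909/16777216
(2,3): OLD=9932242619/134217728 → NEW=0, ERR=9932242619/134217728
(2,4): OLD=204905966251/1073741824 → NEW=255, ERR=-68898198869/1073741824
(2,5): OLD=7450426489657/34359738368 → NEW=255, ERR=-1311306794183/34359738368
(2,6): OLD=133880556743967/549755813888 → NEW=255, ERR=-6307175797473/549755813888
(3,0): OLD=893618739/16777216 → NEW=0, ERR=893618739/16777216
(3,1): OLD=12316258871/134217728 → NEW=0, ERR=12316258871/134217728
(3,2): OLD=125859253653/1073741824 → NEW=0, ERR=125859253653/1073741824
(3,3): OLD=811067946051/4294967296 → NEW=255, ERR=-284148714429/4294967296
(3,4): OLD=61832647378483/549755813888 → NEW=0, ERR=61832647378483/549755813888
(3,5): OLD=1073647198315849/4398046511104 → NEW=255, ERR=-47854662015671/4398046511104
(3,6): OLD=16696331620396631/70368744177664 → NEW=255, ERR=-1247698144907689/70368744177664
(4,0): OLD=124233133725/2147483648 → NEW=0, ERR=124233133725/2147483648
(4,1): OLD=4682976453241/34359738368 → NEW=255, ERR=-4078756830599/34359738368
(4,2): OLD=36298087517111/549755813888 → NEW=0, ERR=36298087517111/549755813888
(4,3): OLD=794403355294477/4398046511104 → NEW=255, ERR=-327098505037043/4398046511104
(4,4): OLD=5715147811874967/35184372088832 → NEW=255, ERR=-3256867070777193/35184372088832
(4,5): OLD=190060053007696791/1125899906842624 → NEW=255, ERR=-97044423237172329/1125899906842624
(4,6): OLD=3802294012189072721/18014398509481984 → NEW=255, ERR=-791377607728833199/18014398509481984
Output grid:
  Row 0: ...####  (3 black, running=3)
  Row 1: ..#.#.#  (4 black, running=7)
  Row 2: ..#.###  (3 black, running=10)
  Row 3: ...#.##  (4 black, running=14)
  Row 4: .#.####  (2 black, running=16)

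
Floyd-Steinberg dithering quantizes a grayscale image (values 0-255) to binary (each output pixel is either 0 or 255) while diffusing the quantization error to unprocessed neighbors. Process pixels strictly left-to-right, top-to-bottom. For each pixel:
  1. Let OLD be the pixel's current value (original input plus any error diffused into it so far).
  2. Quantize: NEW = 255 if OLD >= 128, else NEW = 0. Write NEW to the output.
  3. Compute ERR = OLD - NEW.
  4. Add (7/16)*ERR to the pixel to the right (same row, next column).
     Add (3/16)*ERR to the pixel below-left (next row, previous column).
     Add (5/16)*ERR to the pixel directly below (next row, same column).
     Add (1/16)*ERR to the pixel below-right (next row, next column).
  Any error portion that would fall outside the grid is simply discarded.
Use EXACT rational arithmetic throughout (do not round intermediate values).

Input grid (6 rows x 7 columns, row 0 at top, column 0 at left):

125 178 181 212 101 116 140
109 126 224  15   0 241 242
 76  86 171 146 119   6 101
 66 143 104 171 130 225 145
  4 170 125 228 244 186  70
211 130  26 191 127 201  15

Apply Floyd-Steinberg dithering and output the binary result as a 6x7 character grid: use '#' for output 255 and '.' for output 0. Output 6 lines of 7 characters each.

Answer: .###.#.
#.#..##
..#.#..
.#.#.##
.#.###.
#..###.

Derivation:
(0,0): OLD=125 → NEW=0, ERR=125
(0,1): OLD=3723/16 → NEW=255, ERR=-357/16
(0,2): OLD=43837/256 → NEW=255, ERR=-21443/256
(0,3): OLD=718251/4096 → NEW=255, ERR=-326229/4096
(0,4): OLD=4335533/65536 → NEW=0, ERR=4335533/65536
(0,5): OLD=151983547/1048576 → NEW=255, ERR=-115403333/1048576
(0,6): OLD=1540986909/16777216 → NEW=0, ERR=1540986909/16777216
(1,0): OLD=36833/256 → NEW=255, ERR=-28447/256
(1,1): OLD=128039/2048 → NEW=0, ERR=128039/2048
(1,2): OLD=13687091/65536 → NEW=255, ERR=-3024589/65536
(1,3): OLD=-6006153/262144 → NEW=0, ERR=-6006153/262144
(1,4): OLD=-251054267/16777216 → NEW=0, ERR=-251054267/16777216
(1,5): OLD=29718077781/134217728 → NEW=255, ERR=-4507442859/134217728
(1,6): OLD=535006792539/2147483648 → NEW=255, ERR=-12601537701/2147483648
(2,0): OLD=1736605/32768 → NEW=0, ERR=1736605/32768
(2,1): OLD=118620047/1048576 → NEW=0, ERR=118620047/1048576
(2,2): OLD=3450759277/16777216 → NEW=255, ERR=-827430803/16777216
(2,3): OLD=14975067205/134217728 → NEW=0, ERR=14975067205/134217728
(2,4): OLD=166868187477/1073741824 → NEW=255, ERR=-106935977643/1073741824
(2,5): OLD=-1721480244793/34359738368 → NEW=0, ERR=-1721480244793/34359738368
(2,6): OLD=41312947101153/549755813888 → NEW=0, ERR=41312947101153/549755813888
(3,0): OLD=1741013197/16777216 → NEW=0, ERR=1741013197/16777216
(3,1): OLD=29234907849/134217728 → NEW=255, ERR=-4990612791/134217728
(3,2): OLD=107707672683/1073741824 → NEW=0, ERR=107707672683/1073741824
(3,3): OLD=979237630781/4294967296 → NEW=255, ERR=-115979029699/4294967296
(3,4): OLD=46532850189517/549755813888 → NEW=0, ERR=46532850189517/549755813888
(3,5): OLD=1118160041245111/4398046511104 → NEW=255, ERR=-3341819086409/4398046511104
(3,6): OLD=11612243584869033/70368744177664 → NEW=255, ERR=-6331786180435287/70368744177664
(4,0): OLD=63258624099/2147483648 → NEW=0, ERR=63258624099/2147483648
(4,1): OLD=6753812593287/34359738368 → NEW=255, ERR=-2007920690553/34359738368
(4,2): OLD=67836165944137/549755813888 → NEW=0, ERR=67836165944137/549755813888
(4,3): OLD=1300440335323635/4398046511104 → NEW=255, ERR=178938474992115/4398046511104
(4,4): OLD=10077534464102249/35184372088832 → NEW=255, ERR=1105519581450089/35184372088832
(4,5): OLD=211588157569068905/1125899906842624 → NEW=255, ERR=-75516318675800215/1125899906842624
(4,6): OLD=224995264812193711/18014398509481984 → NEW=0, ERR=224995264812193711/18014398509481984
(5,0): OLD=115035404586629/549755813888 → NEW=255, ERR=-25152327954811/549755813888
(5,1): OLD=513247423780439/4398046511104 → NEW=0, ERR=513247423780439/4398046511104
(5,2): OLD=4207783764716689/35184372088832 → NEW=0, ERR=4207783764716689/35184372088832
(5,3): OLD=75896769910473525/281474976710656 → NEW=255, ERR=4120650849256245/281474976710656
(5,4): OLD=2399349261085981863/18014398509481984 → NEW=255, ERR=-2194322358831924057/18014398509481984
(5,5): OLD=18886877710372800823/144115188075855872 → NEW=255, ERR=-17862495248970446537/144115188075855872
(5,6): OLD=-91116099802602395559/2305843009213693952 → NEW=0, ERR=-91116099802602395559/2305843009213693952
Row 0: .###.#.
Row 1: #.#..##
Row 2: ..#.#..
Row 3: .#.#.##
Row 4: .#.###.
Row 5: #..###.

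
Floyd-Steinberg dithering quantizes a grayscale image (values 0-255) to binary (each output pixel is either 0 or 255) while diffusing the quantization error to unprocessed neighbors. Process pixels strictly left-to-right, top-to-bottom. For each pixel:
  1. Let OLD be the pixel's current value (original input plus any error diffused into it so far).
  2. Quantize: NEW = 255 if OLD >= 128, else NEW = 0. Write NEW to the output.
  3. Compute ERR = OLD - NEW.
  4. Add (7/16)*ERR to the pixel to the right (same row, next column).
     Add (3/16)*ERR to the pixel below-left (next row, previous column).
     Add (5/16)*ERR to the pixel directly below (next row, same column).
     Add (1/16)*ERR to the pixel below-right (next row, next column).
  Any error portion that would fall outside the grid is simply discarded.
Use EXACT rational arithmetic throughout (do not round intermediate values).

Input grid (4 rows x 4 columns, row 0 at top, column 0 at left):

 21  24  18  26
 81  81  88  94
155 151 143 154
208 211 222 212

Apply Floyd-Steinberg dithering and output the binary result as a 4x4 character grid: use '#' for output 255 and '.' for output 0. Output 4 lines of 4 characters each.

Answer: ....
.#.#
#.#.
####

Derivation:
(0,0): OLD=21 → NEW=0, ERR=21
(0,1): OLD=531/16 → NEW=0, ERR=531/16
(0,2): OLD=8325/256 → NEW=0, ERR=8325/256
(0,3): OLD=164771/4096 → NEW=0, ERR=164771/4096
(1,0): OLD=24009/256 → NEW=0, ERR=24009/256
(1,1): OLD=286335/2048 → NEW=255, ERR=-235905/2048
(1,2): OLD=3760747/65536 → NEW=0, ERR=3760747/65536
(1,3): OLD=140204253/1048576 → NEW=255, ERR=-127182627/1048576
(2,0): OLD=5331685/32768 → NEW=255, ERR=-3024155/32768
(2,1): OLD=95680551/1048576 → NEW=0, ERR=95680551/1048576
(2,2): OLD=358429283/2097152 → NEW=255, ERR=-176344477/2097152
(2,3): OLD=2781488823/33554432 → NEW=0, ERR=2781488823/33554432
(3,0): OLD=3292837781/16777216 → NEW=255, ERR=-985352299/16777216
(3,1): OLD=51616224395/268435456 → NEW=255, ERR=-16834816885/268435456
(3,2): OLD=814028509045/4294967296 → NEW=255, ERR=-281188151435/4294967296
(3,3): OLD=14019211365811/68719476736 → NEW=255, ERR=-3504255201869/68719476736
Row 0: ....
Row 1: .#.#
Row 2: #.#.
Row 3: ####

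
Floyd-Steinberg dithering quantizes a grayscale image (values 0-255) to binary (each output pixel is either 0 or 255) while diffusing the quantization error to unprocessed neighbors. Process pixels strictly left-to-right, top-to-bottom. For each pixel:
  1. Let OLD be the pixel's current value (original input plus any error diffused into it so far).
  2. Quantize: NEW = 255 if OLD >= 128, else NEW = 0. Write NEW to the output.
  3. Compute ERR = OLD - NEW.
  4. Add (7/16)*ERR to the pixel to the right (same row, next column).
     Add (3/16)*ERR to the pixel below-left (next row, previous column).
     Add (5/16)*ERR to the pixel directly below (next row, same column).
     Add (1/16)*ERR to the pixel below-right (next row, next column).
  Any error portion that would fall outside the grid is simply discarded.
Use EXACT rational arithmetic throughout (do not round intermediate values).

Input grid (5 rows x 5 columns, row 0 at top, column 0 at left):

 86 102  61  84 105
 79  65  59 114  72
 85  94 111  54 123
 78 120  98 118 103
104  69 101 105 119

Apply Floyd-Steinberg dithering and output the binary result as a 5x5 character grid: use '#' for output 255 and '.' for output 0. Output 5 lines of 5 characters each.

(0,0): OLD=86 → NEW=0, ERR=86
(0,1): OLD=1117/8 → NEW=255, ERR=-923/8
(0,2): OLD=1347/128 → NEW=0, ERR=1347/128
(0,3): OLD=181461/2048 → NEW=0, ERR=181461/2048
(0,4): OLD=4710867/32768 → NEW=255, ERR=-3644973/32768
(1,0): OLD=10783/128 → NEW=0, ERR=10783/128
(1,1): OLD=74905/1024 → NEW=0, ERR=74905/1024
(1,2): OLD=3397837/32768 → NEW=0, ERR=3397837/32768
(1,3): OLD=21870121/131072 → NEW=255, ERR=-11553239/131072
(1,4): OLD=8836315/2097152 → NEW=0, ERR=8836315/2097152
(2,0): OLD=2048675/16384 → NEW=0, ERR=2048675/16384
(2,1): OLD=102903281/524288 → NEW=255, ERR=-30790159/524288
(2,2): OLD=887143827/8388608 → NEW=0, ERR=887143827/8388608
(2,3): OLD=10736609673/134217728 → NEW=0, ERR=10736609673/134217728
(2,4): OLD=330293860479/2147483648 → NEW=255, ERR=-217314469761/2147483648
(3,0): OLD=889728947/8388608 → NEW=0, ERR=889728947/8388608
(3,1): OLD=11790685175/67108864 → NEW=255, ERR=-5322075145/67108864
(3,2): OLD=231243399949/2147483648 → NEW=0, ERR=231243399949/2147483648
(3,3): OLD=763405888917/4294967296 → NEW=255, ERR=-331810771563/4294967296
(3,4): OLD=2925857514793/68719476736 → NEW=0, ERR=2925857514793/68719476736
(4,0): OLD=131292082141/1073741824 → NEW=0, ERR=131292082141/1073741824
(4,1): OLD=4278879884445/34359738368 → NEW=0, ERR=4278879884445/34359738368
(4,2): OLD=93288607397971/549755813888 → NEW=255, ERR=-46899125143469/549755813888
(4,3): OLD=512355888269213/8796093022208 → NEW=0, ERR=512355888269213/8796093022208
(4,4): OLD=21527252681475019/140737488355328 → NEW=255, ERR=-14360806849133621/140737488355328
Row 0: .#..#
Row 1: ...#.
Row 2: .#..#
Row 3: .#.#.
Row 4: ..#.#

Answer: .#..#
...#.
.#..#
.#.#.
..#.#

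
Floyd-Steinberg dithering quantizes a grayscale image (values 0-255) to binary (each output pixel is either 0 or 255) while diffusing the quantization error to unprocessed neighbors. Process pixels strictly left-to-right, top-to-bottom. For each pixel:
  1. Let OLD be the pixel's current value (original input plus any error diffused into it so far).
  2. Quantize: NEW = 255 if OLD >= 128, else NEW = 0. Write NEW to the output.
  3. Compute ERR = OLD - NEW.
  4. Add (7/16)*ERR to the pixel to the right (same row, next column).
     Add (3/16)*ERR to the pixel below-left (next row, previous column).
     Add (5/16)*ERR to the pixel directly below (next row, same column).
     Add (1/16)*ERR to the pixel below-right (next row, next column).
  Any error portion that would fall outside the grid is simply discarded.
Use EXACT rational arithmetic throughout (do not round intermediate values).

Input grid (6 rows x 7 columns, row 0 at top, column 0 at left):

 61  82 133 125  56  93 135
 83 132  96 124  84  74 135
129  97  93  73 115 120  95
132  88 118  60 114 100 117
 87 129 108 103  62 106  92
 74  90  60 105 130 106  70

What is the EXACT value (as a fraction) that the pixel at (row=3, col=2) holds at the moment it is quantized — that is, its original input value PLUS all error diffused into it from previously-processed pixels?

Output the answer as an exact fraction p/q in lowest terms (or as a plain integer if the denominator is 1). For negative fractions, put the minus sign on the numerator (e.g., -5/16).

(0,0): OLD=61 → NEW=0, ERR=61
(0,1): OLD=1739/16 → NEW=0, ERR=1739/16
(0,2): OLD=46221/256 → NEW=255, ERR=-19059/256
(0,3): OLD=378587/4096 → NEW=0, ERR=378587/4096
(0,4): OLD=6320125/65536 → NEW=0, ERR=6320125/65536
(0,5): OLD=141758443/1048576 → NEW=255, ERR=-125628437/1048576
(0,6): OLD=1385525101/16777216 → NEW=0, ERR=1385525101/16777216
(1,0): OLD=31345/256 → NEW=0, ERR=31345/256
(1,1): OLD=428823/2048 → NEW=255, ERR=-93417/2048
(1,2): OLD=5039843/65536 → NEW=0, ERR=5039843/65536
(1,3): OLD=52417639/262144 → NEW=255, ERR=-14429081/262144
(1,4): OLD=1230914837/16777216 → NEW=0, ERR=1230914837/16777216
(1,5): OLD=12102439973/134217728 → NEW=0, ERR=12102439973/134217728
(1,6): OLD=413967936395/2147483648 → NEW=255, ERR=-133640393845/2147483648
(2,0): OLD=5200621/32768 → NEW=255, ERR=-3155219/32768
(2,1): OLD=65735935/1048576 → NEW=0, ERR=65735935/1048576
(2,2): OLD=2202641597/16777216 → NEW=255, ERR=-2075548483/16777216
(2,3): OLD=2716293653/134217728 → NEW=0, ERR=2716293653/134217728
(2,4): OLD=172065449509/1073741824 → NEW=255, ERR=-101738715611/1073741824
(2,5): OLD=3423657701047/34359738368 → NEW=0, ERR=3423657701047/34359738368
(2,6): OLD=68599399352177/549755813888 → NEW=0, ERR=68599399352177/549755813888
(3,0): OLD=1906965277/16777216 → NEW=0, ERR=1906965277/16777216
(3,1): OLD=17193917145/134217728 → NEW=255, ERR=-17031603495/134217728
(3,2): OLD=33861493659/1073741824 → NEW=0, ERR=33861493659/1073741824
Target (3,2): original=118, with diffused error = 33861493659/1073741824

Answer: 33861493659/1073741824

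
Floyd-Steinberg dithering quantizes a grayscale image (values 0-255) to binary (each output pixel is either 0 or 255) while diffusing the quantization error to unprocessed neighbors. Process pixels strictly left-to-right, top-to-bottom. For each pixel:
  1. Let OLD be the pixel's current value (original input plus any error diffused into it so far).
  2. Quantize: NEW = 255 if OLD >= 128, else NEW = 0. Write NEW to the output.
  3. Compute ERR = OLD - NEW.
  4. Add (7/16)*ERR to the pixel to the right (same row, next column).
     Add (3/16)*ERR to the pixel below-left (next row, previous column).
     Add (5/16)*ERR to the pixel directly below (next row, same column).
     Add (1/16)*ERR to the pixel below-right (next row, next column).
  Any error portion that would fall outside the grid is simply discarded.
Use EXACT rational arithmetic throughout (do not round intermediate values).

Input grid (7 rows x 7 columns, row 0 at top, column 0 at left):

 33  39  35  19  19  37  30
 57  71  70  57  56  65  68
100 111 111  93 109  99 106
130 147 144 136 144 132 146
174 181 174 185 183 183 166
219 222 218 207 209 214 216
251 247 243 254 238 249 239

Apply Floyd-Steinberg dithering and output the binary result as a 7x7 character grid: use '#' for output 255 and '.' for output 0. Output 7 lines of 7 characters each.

(0,0): OLD=33 → NEW=0, ERR=33
(0,1): OLD=855/16 → NEW=0, ERR=855/16
(0,2): OLD=14945/256 → NEW=0, ERR=14945/256
(0,3): OLD=182439/4096 → NEW=0, ERR=182439/4096
(0,4): OLD=2522257/65536 → NEW=0, ERR=2522257/65536
(0,5): OLD=56453111/1048576 → NEW=0, ERR=56453111/1048576
(0,6): OLD=898488257/16777216 → NEW=0, ERR=898488257/16777216
(1,0): OLD=19797/256 → NEW=0, ERR=19797/256
(1,1): OLD=275539/2048 → NEW=255, ERR=-246701/2048
(1,2): OLD=3095503/65536 → NEW=0, ERR=3095503/65536
(1,3): OLD=26856291/262144 → NEW=0, ERR=26856291/262144
(1,4): OLD=2109344521/16777216 → NEW=0, ERR=2109344521/16777216
(1,5): OLD=20035563865/134217728 → NEW=255, ERR=-14189956775/134217728
(1,6): OLD=89864719127/2147483648 → NEW=0, ERR=89864719127/2147483648
(2,0): OLD=3328577/32768 → NEW=0, ERR=3328577/32768
(2,1): OLD=137874395/1048576 → NEW=255, ERR=-129512485/1048576
(2,2): OLD=1399288401/16777216 → NEW=0, ERR=1399288401/16777216
(2,3): OLD=25237005833/134217728 → NEW=255, ERR=-8988514807/134217728
(2,4): OLD=113355222745/1073741824 → NEW=0, ERR=113355222745/1073741824
(2,5): OLD=4392980930931/34359738368 → NEW=0, ERR=4392980930931/34359738368
(2,6): OLD=92581531384405/549755813888 → NEW=255, ERR=-47606201157035/549755813888
(3,0): OLD=2325072945/16777216 → NEW=255, ERR=-1953117135/16777216
(3,1): OLD=10664644957/134217728 → NEW=0, ERR=10664644957/134217728
(3,2): OLD=198159276775/1073741824 → NEW=255, ERR=-75644888345/1073741824
(3,3): OLD=469256881057/4294967296 → NEW=0, ERR=469256881057/4294967296
(3,4): OLD=134457941180465/549755813888 → NEW=255, ERR=-5729791360975/549755813888
(3,5): OLD=693816742226723/4398046511104 → NEW=255, ERR=-427685118104797/4398046511104
(3,6): OLD=5938094336083133/70368744177664 → NEW=0, ERR=5938094336083133/70368744177664
(4,0): OLD=327531404223/2147483648 → NEW=255, ERR=-220076926017/2147483648
(4,1): OLD=4827877435699/34359738368 → NEW=255, ERR=-3933855848141/34359738368
(4,2): OLD=70009652798685/549755813888 → NEW=0, ERR=70009652798685/549755813888
(4,3): OLD=1180874812830095/4398046511104 → NEW=255, ERR=59372952498575/4398046511104
(4,4): OLD=6130681444725757/35184372088832 → NEW=255, ERR=-2841333437926403/35184372088832
(4,5): OLD=149127075086891389/1125899906842624 → NEW=255, ERR=-137977401157977731/1125899906842624
(4,6): OLD=2390108501119987835/18014398509481984 → NEW=255, ERR=-2203563118797918085/18014398509481984
(5,0): OLD=90988801615689/549755813888 → NEW=255, ERR=-49198930925751/549755813888
(5,1): OLD=723660465967171/4398046511104 → NEW=255, ERR=-397841394364349/4398046511104
(5,2): OLD=7515233945530693/35184372088832 → NEW=255, ERR=-1456780937121467/35184372088832
(5,3): OLD=52332354681820473/281474976710656 → NEW=255, ERR=-19443764379396807/281474976710656
(5,4): OLD=2367237808156101587/18014398509481984 → NEW=255, ERR=-2226433811761804333/18014398509481984
(5,5): OLD=13496309822441695907/144115188075855872 → NEW=0, ERR=13496309822441695907/144115188075855872
(5,6): OLD=486732626647111892013/2305843009213693952 → NEW=255, ERR=-101257340702380065747/2305843009213693952
(6,0): OLD=14501073368470577/70368744177664 → NEW=255, ERR=-3442956396833743/70368744177664
(6,1): OLD=207131121881919077/1125899906842624 → NEW=255, ERR=-79973354362950043/1125899906842624
(6,2): OLD=3249427837814002063/18014398509481984 → NEW=255, ERR=-1344243782103903857/18014398509481984
(6,3): OLD=25076815595654436817/144115188075855872 → NEW=255, ERR=-11672557363688810543/144115188075855872
(6,4): OLD=51069888035204904499/288230376151711744 → NEW=255, ERR=-22428857883481590221/288230376151711744
(6,5): OLD=8421411743015072173087/36893488147419103232 → NEW=255, ERR=-986427734576799151073/36893488147419103232
(6,6): OLD=129530172592047725594089/590295810358705651712 → NEW=255, ERR=-20995259049422215592471/590295810358705651712
Row 0: .......
Row 1: .#...#.
Row 2: .#.#..#
Row 3: #.#.##.
Row 4: ##.####
Row 5: #####.#
Row 6: #######

Answer: .......
.#...#.
.#.#..#
#.#.##.
##.####
#####.#
#######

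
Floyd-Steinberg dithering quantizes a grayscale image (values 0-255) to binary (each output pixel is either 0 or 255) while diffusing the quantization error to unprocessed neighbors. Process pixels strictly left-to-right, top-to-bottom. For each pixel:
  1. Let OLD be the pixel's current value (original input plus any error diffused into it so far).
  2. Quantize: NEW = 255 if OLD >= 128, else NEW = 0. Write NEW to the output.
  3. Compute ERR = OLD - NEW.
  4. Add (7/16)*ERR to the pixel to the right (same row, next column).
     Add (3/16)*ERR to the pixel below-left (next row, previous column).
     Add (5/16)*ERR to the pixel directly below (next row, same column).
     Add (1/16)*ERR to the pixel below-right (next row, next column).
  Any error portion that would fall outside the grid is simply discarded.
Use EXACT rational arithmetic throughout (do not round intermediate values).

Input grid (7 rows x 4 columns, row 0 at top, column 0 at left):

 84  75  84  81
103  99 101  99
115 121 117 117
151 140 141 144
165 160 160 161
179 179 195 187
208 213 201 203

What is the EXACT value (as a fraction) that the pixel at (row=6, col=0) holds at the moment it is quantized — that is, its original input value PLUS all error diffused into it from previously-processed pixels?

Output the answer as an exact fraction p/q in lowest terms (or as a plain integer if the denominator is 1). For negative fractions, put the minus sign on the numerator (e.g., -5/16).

Answer: 16878242702292265/70368744177664

Derivation:
(0,0): OLD=84 → NEW=0, ERR=84
(0,1): OLD=447/4 → NEW=0, ERR=447/4
(0,2): OLD=8505/64 → NEW=255, ERR=-7815/64
(0,3): OLD=28239/1024 → NEW=0, ERR=28239/1024
(1,0): OLD=9613/64 → NEW=255, ERR=-6707/64
(1,1): OLD=36059/512 → NEW=0, ERR=36059/512
(1,2): OLD=1733559/16384 → NEW=0, ERR=1733559/16384
(1,3): OLD=38345649/262144 → NEW=255, ERR=-28501071/262144
(2,0): OLD=781977/8192 → NEW=0, ERR=781977/8192
(2,1): OLD=51920227/262144 → NEW=255, ERR=-14926493/262144
(2,2): OLD=57236479/524288 → NEW=0, ERR=57236479/524288
(2,3): OLD=1152585667/8388608 → NEW=255, ERR=-986509373/8388608
(3,0): OLD=713676745/4194304 → NEW=255, ERR=-355870775/4194304
(3,1): OLD=7484073815/67108864 → NEW=0, ERR=7484073815/67108864
(3,2): OLD=212920053289/1073741824 → NEW=255, ERR=-60884111831/1073741824
(3,3): OLD=1533566689951/17179869184 → NEW=0, ERR=1533566689951/17179869184
(4,0): OLD=171149960405/1073741824 → NEW=255, ERR=-102654204715/1073741824
(4,1): OLD=1177585143871/8589934592 → NEW=255, ERR=-1012848177089/8589934592
(4,2): OLD=31446484651807/274877906944 → NEW=0, ERR=31446484651807/274877906944
(4,3): OLD=1035309883417737/4398046511104 → NEW=255, ERR=-86191976913783/4398046511104
(5,0): OLD=17456859951621/137438953472 → NEW=0, ERR=17456859951621/137438953472
(5,1): OLD=937650634024451/4398046511104 → NEW=255, ERR=-183851226307069/4398046511104
(5,2): OLD=442922222038395/2199023255552 → NEW=255, ERR=-117828708127365/2199023255552
(5,3): OLD=11581537117300055/70368744177664 → NEW=255, ERR=-6362492648004265/70368744177664
(6,0): OLD=16878242702292265/70368744177664 → NEW=255, ERR=-1065787063012055/70368744177664
Target (6,0): original=208, with diffused error = 16878242702292265/70368744177664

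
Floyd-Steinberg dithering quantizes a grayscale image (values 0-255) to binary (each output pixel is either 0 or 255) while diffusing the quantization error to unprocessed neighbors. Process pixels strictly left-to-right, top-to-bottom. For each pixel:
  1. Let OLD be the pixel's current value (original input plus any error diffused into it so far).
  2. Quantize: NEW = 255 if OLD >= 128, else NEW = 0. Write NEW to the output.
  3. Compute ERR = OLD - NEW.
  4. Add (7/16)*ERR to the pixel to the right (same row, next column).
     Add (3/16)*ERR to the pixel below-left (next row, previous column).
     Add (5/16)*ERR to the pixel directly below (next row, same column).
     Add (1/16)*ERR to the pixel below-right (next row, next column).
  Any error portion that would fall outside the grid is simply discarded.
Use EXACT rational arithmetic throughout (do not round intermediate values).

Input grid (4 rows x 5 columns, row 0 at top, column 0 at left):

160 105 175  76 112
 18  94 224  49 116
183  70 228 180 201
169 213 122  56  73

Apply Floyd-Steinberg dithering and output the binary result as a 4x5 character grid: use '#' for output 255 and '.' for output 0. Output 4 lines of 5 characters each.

Answer: #.#.#
..#..
#.###
##...

Derivation:
(0,0): OLD=160 → NEW=255, ERR=-95
(0,1): OLD=1015/16 → NEW=0, ERR=1015/16
(0,2): OLD=51905/256 → NEW=255, ERR=-13375/256
(0,3): OLD=217671/4096 → NEW=0, ERR=217671/4096
(0,4): OLD=8863729/65536 → NEW=255, ERR=-7847951/65536
(1,0): OLD=53/256 → NEW=0, ERR=53/256
(1,1): OLD=201075/2048 → NEW=0, ERR=201075/2048
(1,2): OLD=17337967/65536 → NEW=255, ERR=626287/65536
(1,3): OLD=11552515/262144 → NEW=0, ERR=11552515/262144
(1,4): OLD=424378793/4194304 → NEW=0, ERR=424378793/4194304
(2,0): OLD=6601889/32768 → NEW=255, ERR=-1753951/32768
(2,1): OLD=82909435/1048576 → NEW=0, ERR=82909435/1048576
(2,2): OLD=4697254833/16777216 → NEW=255, ERR=419064753/16777216
(2,3): OLD=60201515139/268435456 → NEW=255, ERR=-8249526141/268435456
(2,4): OLD=953172732629/4294967296 → NEW=255, ERR=-142043927851/4294967296
(3,0): OLD=2803445649/16777216 → NEW=255, ERR=-1474744431/16777216
(3,1): OLD=26922733629/134217728 → NEW=255, ERR=-7302787011/134217728
(3,2): OLD=451748409135/4294967296 → NEW=0, ERR=451748409135/4294967296
(3,3): OLD=753964532887/8589934592 → NEW=0, ERR=753964532887/8589934592
(3,4): OLD=13626371218643/137438953472 → NEW=0, ERR=13626371218643/137438953472
Row 0: #.#.#
Row 1: ..#..
Row 2: #.###
Row 3: ##...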